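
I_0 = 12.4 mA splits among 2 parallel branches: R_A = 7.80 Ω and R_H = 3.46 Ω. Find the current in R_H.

I ≈ 8.59 mA

For two parallel branches, I_k = I_0 · (other R)/(sum of R).
So I = 12.4 × 7.80/11.26 = 8.590 mA.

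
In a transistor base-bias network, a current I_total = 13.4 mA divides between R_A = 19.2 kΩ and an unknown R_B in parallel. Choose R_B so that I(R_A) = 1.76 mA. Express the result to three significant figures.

The fraction through R_A equals R_B/(R_A+R_B).
1.76/13.4 = R_B/(R_A + R_B) → R_B = R_A · (0.1313)/(1 − 0.1313) = 19.2 × 0.1512 = 2.903 kΩ.

R_B ≈ 2.90 kΩ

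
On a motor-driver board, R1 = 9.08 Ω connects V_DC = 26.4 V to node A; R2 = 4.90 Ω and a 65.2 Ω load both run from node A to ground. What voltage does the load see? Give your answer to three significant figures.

V_out ≈ 8.82 V

R2 ‖ R_L = (4.90 × 65.2)/(4.90 + 65.2) = 4.557 Ω.
Now apply the divider: V_out = 26.4 × 0.3342 = 8.823 V.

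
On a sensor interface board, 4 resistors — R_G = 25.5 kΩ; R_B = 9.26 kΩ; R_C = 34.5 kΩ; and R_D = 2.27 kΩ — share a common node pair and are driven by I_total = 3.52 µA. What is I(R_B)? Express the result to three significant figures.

ΣG = 1/25.5 + 1/9.26 + 1/34.5 + 1/2.27 = 0.6167.
By the current-divider rule, I = I_total · G_k/ΣG = 3.52 × 0.1751 = 0.6164 µA.

I ≈ 0.616 µA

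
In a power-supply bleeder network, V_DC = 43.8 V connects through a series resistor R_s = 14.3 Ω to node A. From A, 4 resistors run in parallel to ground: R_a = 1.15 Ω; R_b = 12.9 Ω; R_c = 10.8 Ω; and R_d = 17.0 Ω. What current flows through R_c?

Parallel bank: R_p = 1/(1/1.15 + 1/12.9 + 1/10.8 + 1/17.0) = 0.9103 Ω.
Node voltage V_A = V_DC · R_p/(R_s + R_p) = 43.8 × 0.05985 = 2.621 V.
Branch current I = V_A/R_c = 2.621/10.8 = 0.2427 A.
(Equivalently: I_total = 2.880 A, then current-divider fraction G_k/ΣG = 0.08429.)

I ≈ 0.243 A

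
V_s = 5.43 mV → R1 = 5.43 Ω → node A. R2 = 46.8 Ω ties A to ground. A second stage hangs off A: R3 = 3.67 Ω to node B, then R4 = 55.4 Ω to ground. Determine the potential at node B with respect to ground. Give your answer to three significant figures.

V_B ≈ 4.22 mV

Node A sees R2 in parallel with the series input of stage 2, R3 + R4 = 59.07 Ω.
Effective lower resistance at A: R2 ‖ 59.07 = 26.11 Ω.
V_A = 5.43 × 26.11/(5.43 + 26.11) = 4.495 mV.
V_B = V_A × 0.9379 = 4.216 mV.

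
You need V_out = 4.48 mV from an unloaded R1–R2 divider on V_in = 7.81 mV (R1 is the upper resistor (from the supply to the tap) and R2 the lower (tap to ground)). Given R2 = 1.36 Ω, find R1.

Required fraction k = V_out/V_in = 0.5736.
R1 = R2·(1/k − 1) = 1.36 × 0.7433 = 1.011 Ω.

R1 ≈ 1.01 Ω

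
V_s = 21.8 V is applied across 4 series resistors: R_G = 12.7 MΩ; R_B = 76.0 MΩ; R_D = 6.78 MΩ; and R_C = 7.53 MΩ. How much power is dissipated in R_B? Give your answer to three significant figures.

P ≈ 3.40 µW

The common current is I = 21.8/103.0 = 0.2116 µA.
P = I²R = 0.04479 × 76.0 = 3.404 µW.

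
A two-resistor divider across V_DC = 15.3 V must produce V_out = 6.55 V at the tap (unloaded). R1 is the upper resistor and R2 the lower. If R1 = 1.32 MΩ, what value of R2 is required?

R2 ≈ 0.988 MΩ

The divider ratio is R2/(R1+R2) = 6.55/15.3 = 0.4281.
R2 = R1 · 0.4281/(1 − 0.4281) = 0.9881 MΩ.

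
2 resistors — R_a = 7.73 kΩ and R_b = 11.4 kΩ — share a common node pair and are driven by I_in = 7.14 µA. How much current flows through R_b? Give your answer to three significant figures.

I ≈ 2.89 µA

With just two branches, the current splits inversely with resistance.
So I = 7.14 × 7.73/19.13 = 2.885 µA.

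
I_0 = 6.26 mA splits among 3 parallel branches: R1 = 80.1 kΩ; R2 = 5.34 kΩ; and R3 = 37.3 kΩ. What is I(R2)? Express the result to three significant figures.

ΣG = 1/80.1 + 1/5.34 + 1/37.3 = 0.2266.
R2 takes the fraction G_k/ΣG = 0.1873/0.2266 = 0.8266, so I = 6.26 × 0.8266 = 5.174 mA.

I ≈ 5.17 mA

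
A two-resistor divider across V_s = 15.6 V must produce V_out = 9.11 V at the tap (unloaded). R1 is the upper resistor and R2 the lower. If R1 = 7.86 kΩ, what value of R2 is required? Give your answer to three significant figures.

Required fraction k = V_out/V_s = 0.5840.
R2 = R1 · 0.5840/(1 − 0.5840) = 11.03 kΩ.

R2 ≈ 11.0 kΩ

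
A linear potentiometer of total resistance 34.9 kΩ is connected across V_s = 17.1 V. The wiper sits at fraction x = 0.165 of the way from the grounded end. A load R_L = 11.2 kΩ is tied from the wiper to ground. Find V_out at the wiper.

The pot divides into 29.14 kΩ above the wiper and 5.758 kΩ below.
Lower segment in parallel with the load: 5.758 ‖ 11.2 = 3.803 kΩ.
V_out = 17.1 × 3.803/(29.14 + 3.803) = 1.974 V.
(Unloaded: V_out = x·V_s = 2.82 V.)

V_out ≈ 1.97 V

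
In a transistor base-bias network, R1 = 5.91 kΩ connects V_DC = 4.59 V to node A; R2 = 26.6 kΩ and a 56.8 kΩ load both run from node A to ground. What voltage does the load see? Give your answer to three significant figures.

The load sits in parallel with R2, giving an effective lower resistance R2' = R2·R_L/(R2+R_L) = 18.12 kΩ.
Voltage divider with the loaded lower leg: V_out = 4.59 × 18.12/(5.91 + 18.12) = 4.59 × 0.7540 = 3.461 V.

V_out ≈ 3.46 V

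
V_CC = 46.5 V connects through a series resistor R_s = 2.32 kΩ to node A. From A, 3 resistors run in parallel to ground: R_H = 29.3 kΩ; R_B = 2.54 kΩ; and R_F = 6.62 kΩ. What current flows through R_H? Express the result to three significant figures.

I ≈ 0.677 mA

Equivalent of the parallel group: R_p = 1.727 kΩ.
V_A by voltage divider: V_A = 46.5 × 1.727/(2.32 + 1.727) = 19.85 V.
Branch current I = V_A/R_H = 19.85/29.3 = 0.6773 mA.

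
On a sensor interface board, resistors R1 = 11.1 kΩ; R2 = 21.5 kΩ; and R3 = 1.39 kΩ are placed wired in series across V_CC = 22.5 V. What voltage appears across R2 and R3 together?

ΣR = 11.1 + 21.5 + 1.39 = 33.99 kΩ.
R_{R2..R3} = 21.5 + 1.39 = 22.89 kΩ.
By the voltage-divider rule, V = 22.5 × 22.89/33.99 = 15.15 V.

V ≈ 15.2 V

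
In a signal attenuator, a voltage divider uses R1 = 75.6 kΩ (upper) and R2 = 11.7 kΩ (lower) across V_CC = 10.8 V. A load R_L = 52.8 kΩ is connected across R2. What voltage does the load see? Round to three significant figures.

First combine the lower leg with the load: R2 ‖ R_L = 9.578 kΩ.
Now apply the divider: V_out = 10.8 × 0.1124 = 1.214 V.

V_out ≈ 1.21 V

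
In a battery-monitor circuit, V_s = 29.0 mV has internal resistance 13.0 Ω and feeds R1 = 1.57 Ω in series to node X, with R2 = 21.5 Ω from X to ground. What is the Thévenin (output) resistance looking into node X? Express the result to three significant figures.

R_th ≈ 8.68 Ω

R1' = 13.0 + 1.57 = 14.57 Ω (source resistance + R1).
Zeroing V_s shorts the top of R1' to ground, so R_th = R1' ‖ R2 = 8.685 Ω.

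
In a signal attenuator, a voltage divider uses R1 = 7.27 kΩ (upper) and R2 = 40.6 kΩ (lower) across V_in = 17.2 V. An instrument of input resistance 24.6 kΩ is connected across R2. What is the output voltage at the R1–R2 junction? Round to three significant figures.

V_out ≈ 11.7 V

R2 ‖ R_L = (40.6 × 24.6)/(40.6 + 24.6) = 15.32 kΩ.
Voltage divider with the loaded lower leg: V_out = 17.2 × 15.32/(7.27 + 15.32) = 17.2 × 0.6782 = 11.66 V.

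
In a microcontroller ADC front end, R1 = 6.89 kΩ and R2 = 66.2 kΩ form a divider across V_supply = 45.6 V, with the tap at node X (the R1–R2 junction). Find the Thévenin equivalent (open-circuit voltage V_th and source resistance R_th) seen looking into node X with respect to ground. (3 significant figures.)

V_th is the unloaded tap voltage: V_supply · R2/(R1+R2) = 45.6 × 0.9057 = 41.30 V.
Zeroing V_supply shorts the top of R1 to ground, so R_th = R1 ‖ R2 = 6.240 kΩ.

V_th ≈ 41.3 V, R_th ≈ 6.24 kΩ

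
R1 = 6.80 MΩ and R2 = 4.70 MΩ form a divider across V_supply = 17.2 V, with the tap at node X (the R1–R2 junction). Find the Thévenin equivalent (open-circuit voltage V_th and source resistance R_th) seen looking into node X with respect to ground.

With X open, the divider is unloaded: V_th = 17.2 × 4.70/11.50 = 7.030 V.
Looking into X with the source shorted: R_th = R1·R2/(R1+R2) = 6.800 × 4.70/11.50 = 2.779 MΩ.

V_th ≈ 7.03 V, R_th ≈ 2.78 MΩ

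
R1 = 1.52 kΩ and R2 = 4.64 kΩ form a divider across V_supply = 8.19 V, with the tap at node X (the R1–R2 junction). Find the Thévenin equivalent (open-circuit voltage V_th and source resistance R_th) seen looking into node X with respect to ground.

With X open, the divider is unloaded: V_th = 8.19 × 4.64/6.160 = 6.169 V.
Zeroing V_supply shorts the top of R1 to ground, so R_th = R1 ‖ R2 = 1.145 kΩ.

V_th ≈ 6.17 V, R_th ≈ 1.14 kΩ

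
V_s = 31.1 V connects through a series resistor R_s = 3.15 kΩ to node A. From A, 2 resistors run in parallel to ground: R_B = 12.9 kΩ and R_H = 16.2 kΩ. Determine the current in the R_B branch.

Combine the parallel branches: R_p = (1/12.9 + 1/16.2)⁻¹ = 7.181 kΩ.
V_A = 31.1 × 7.181/10.33 = 21.62 V.
I(R_B) = V_A / R_B = 21.62/12.9 = 1.676 mA.

I ≈ 1.68 mA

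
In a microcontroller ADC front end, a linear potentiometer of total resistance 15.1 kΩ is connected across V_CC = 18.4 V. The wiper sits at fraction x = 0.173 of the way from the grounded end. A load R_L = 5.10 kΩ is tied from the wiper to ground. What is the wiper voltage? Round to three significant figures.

V_out ≈ 2.24 V

Split the track: R_lower = x·R_p = 2.612 kΩ, R_upper = (1−x)·R_p = 12.49 kΩ.
R_L loads the lower segment: effective lower R = 1.727 kΩ.
Then V_out = V_CC · 1.727/(12.49 + 1.727) = 2.236 V.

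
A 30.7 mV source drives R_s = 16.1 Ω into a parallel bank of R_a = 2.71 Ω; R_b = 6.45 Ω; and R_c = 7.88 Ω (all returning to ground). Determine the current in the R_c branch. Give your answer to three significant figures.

I ≈ 0.339 mA

Equivalent of the parallel group: R_p = 1.536 Ω.
V_A = 30.7 × 1.536/17.64 = 2.674 mV.
Branch current I = V_A/R_c = 2.674/7.88 = 0.3394 mA.
(Equivalently: I_total = 1.741 mA, then current-divider fraction G_k/ΣG = 0.1950.)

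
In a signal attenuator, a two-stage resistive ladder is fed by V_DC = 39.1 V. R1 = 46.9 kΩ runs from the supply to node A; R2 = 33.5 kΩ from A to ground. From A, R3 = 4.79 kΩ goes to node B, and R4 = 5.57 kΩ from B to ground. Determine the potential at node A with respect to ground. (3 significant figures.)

V_A ≈ 5.64 V

Looking into the second stage from A: R3 + R4 = 10.36 kΩ appears in parallel with R2.
Effective lower resistance at A: R2 ‖ 10.36 = 7.913 kΩ.
So V_A = 39.1 × 0.1444 = 5.645 V.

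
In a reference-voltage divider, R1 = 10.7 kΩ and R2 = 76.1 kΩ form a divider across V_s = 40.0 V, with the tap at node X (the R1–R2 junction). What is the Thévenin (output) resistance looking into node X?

Zeroing V_s shorts the top of R1 to ground, so R_th = R1 ‖ R2 = 9.381 kΩ.

R_th ≈ 9.38 kΩ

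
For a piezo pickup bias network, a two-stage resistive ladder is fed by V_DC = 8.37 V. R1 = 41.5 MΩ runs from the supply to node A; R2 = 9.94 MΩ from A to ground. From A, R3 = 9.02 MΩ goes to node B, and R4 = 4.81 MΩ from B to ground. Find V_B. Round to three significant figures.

V_B ≈ 0.356 V

The second stage (R3 + R4 = 13.83 MΩ) loads node A in parallel with R2.
Effective lower resistance at A: R2 ‖ 13.83 = 5.783 MΩ.
So V_A = 8.37 × 0.1223 = 1.024 V.
Then the unloaded second divider: V_B = V_A × R4/(R3+R4) = 1.024 × 0.3478 = 0.3561 V.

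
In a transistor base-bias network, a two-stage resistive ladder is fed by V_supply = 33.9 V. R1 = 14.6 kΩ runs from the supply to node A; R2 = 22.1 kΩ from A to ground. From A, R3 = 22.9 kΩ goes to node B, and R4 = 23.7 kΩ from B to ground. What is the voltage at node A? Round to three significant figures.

V_A ≈ 17.2 V

Node A sees R2 in parallel with the series input of stage 2, R3 + R4 = 46.60 kΩ.
Effective lower resistance at A: R2 ‖ 46.60 = 14.99 kΩ.
First divider: V_A = V_supply · 14.99/(14.6 + 14.99) = 17.17 V.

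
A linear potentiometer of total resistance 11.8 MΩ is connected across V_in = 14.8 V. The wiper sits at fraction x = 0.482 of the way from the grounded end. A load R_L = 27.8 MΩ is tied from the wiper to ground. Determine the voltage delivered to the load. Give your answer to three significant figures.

V_out ≈ 6.45 V

Lower segment x·R_p = 5.688 MΩ; upper segment (1−x)·R_p = 6.112 MΩ.
Lower segment in parallel with the load: 5.688 ‖ 27.8 = 4.722 MΩ.
Loaded-divider output: V_out = 14.8 × 0.4358 = 6.450 V.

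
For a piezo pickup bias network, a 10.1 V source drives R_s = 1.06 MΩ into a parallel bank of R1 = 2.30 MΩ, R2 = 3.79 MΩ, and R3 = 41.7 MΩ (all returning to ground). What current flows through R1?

I ≈ 2.49 µA

Parallel bank: R_p = 1/(1/2.30 + 1/3.79 + 1/41.7) = 1.384 MΩ.
V_A by voltage divider: V_A = 10.1 × 1.384/(1.06 + 1.384) = 5.719 V.
Branch current I = V_A/R1 = 5.719/2.30 = 2.487 µA.
(Equivalently: I_total = 4.133 µA, then current-divider fraction G_k/ΣG = 0.6017.)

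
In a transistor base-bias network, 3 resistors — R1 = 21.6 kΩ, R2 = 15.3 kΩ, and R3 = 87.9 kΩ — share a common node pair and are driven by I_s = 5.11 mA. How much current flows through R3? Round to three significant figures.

ΣG = 1/21.6 + 1/15.3 + 1/87.9 = 0.1230.
By the current-divider rule, I = I_s · G_k/ΣG = 5.11 × 0.09247 = 0.4725 mA.

I ≈ 0.473 mA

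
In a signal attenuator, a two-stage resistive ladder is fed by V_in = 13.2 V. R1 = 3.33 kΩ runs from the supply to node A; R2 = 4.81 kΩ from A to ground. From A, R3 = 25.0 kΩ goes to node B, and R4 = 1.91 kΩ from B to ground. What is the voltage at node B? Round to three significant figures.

V_B ≈ 0.516 V

The second stage (R3 + R4 = 26.91 kΩ) loads node A in parallel with R2.
R2 ‖ (R3+R4) = 4.081 kΩ.
V_A = 13.2 × 4.081/(3.33 + 4.081) = 7.269 V.
Stage 2 is unloaded, so V_B = V_A · R4/(R3+R4) = 7.269 × 1.91/26.91 = 0.5159 V.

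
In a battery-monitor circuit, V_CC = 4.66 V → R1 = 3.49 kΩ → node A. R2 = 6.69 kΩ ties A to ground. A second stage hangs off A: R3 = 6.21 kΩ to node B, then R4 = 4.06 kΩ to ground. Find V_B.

V_B ≈ 0.990 V

The second stage (R3 + R4 = 10.27 kΩ) loads node A in parallel with R2.
R2 ‖ (R3+R4) = 4.051 kΩ.
So V_A = 4.66 × 0.5372 = 2.503 V.
Then the unloaded second divider: V_B = V_A × R4/(R3+R4) = 2.503 × 0.3953 = 0.9896 V.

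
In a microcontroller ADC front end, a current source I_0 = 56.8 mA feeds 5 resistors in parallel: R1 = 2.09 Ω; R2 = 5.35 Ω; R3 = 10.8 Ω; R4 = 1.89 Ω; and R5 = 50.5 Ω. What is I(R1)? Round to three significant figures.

Conductances: ΣG = 1/2.09 + 1/5.35 + 1/10.8 + 1/1.89 + 1/50.5 = 1.307 (1/Ω).
By the current-divider rule, I = I_0 · G_k/ΣG = 56.8 × 0.3661 = 20.80 mA.

I ≈ 20.8 mA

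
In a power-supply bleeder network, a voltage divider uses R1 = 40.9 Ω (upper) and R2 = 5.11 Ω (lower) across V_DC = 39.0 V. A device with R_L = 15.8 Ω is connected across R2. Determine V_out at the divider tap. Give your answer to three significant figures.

R2 ‖ R_L = (5.11 × 15.8)/(5.11 + 15.8) = 3.861 Ω.
Now apply the divider: V_out = 39.0 × 0.08626 = 3.364 V.

V_out ≈ 3.36 V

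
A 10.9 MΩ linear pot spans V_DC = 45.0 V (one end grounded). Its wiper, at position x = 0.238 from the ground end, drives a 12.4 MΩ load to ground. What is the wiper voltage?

Lower segment x·R_p = 2.594 MΩ; upper segment (1−x)·R_p = 8.306 MΩ.
R_L loads the lower segment: effective lower R = 2.145 MΩ.
Loaded-divider output: V_out = 45.0 × 0.2053 = 9.237 V.

V_out ≈ 9.24 V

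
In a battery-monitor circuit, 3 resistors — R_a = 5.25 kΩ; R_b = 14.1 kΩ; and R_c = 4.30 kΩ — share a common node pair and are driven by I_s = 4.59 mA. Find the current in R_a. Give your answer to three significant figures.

I ≈ 1.77 mA

Conductances: ΣG = 1/5.25 + 1/14.1 + 1/4.30 = 0.4940 (1/kΩ).
By the current-divider rule, I = I_s · G_k/ΣG = 4.59 × 0.3856 = 1.770 mA.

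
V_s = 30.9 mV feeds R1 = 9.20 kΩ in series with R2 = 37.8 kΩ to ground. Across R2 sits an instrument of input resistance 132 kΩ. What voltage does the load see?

V_out ≈ 23.5 mV

R2 ‖ R_L = (37.8 × 132)/(37.8 + 132) = 29.39 kΩ.
Now apply the divider: V_out = 30.9 × 0.7616 = 23.53 mV.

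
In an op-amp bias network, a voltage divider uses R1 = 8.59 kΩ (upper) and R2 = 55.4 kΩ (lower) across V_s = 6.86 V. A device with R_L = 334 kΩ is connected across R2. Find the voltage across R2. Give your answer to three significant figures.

First combine the lower leg with the load: R2 ‖ R_L = 47.52 kΩ.
Now apply the divider: V_out = 6.86 × 0.8469 = 5.810 V.

V_out ≈ 5.81 V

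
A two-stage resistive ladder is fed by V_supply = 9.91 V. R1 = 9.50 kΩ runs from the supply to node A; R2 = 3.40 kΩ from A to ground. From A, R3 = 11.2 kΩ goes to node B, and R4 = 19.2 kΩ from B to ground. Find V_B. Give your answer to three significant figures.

V_B ≈ 1.52 V

The second stage (R3 + R4 = 30.40 kΩ) loads node A in parallel with R2.
Effective lower resistance at A: R2 ‖ 30.40 = 3.058 kΩ.
First divider: V_A = V_supply · 3.058/(9.50 + 3.058) = 2.413 V.
V_B = V_A × 0.6316 = 1.524 V.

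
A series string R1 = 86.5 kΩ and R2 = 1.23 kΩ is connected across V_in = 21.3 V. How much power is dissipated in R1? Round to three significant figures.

The common current is I = 21.3/87.73 = 0.2428 mA.
V(R1) = I·R = 21.00 V; P = V·I = 21.00 × 0.2428 = 5.099 mW.

P ≈ 5.10 mW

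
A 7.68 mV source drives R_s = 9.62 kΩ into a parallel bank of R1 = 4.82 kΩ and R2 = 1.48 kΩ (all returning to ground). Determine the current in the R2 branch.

Equivalent of the parallel group: R_p = 1.132 kΩ.
V_A = 7.68 × 1.132/10.75 = 0.8088 mV.
I(R2) = V_A / R2 = 0.8088/1.48 = 0.5465 µA.

I ≈ 0.546 µA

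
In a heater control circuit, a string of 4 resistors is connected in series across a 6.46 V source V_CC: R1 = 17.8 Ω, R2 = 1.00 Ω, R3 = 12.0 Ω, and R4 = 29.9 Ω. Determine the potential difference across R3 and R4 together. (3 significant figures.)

Total series resistance ΣR = 17.8 + 1.00 + 12.0 + 29.9 = 60.70 Ω.
R_{R3..R4} = 12.0 + 29.9 = 41.90 Ω.
By the voltage-divider rule, V = 6.46 × 41.90/60.70 = 4.459 V.

V ≈ 4.46 V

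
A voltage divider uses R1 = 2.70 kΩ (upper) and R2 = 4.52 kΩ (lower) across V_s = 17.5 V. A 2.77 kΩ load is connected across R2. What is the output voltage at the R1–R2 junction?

First combine the lower leg with the load: R2 ‖ R_L = 1.717 kΩ.
Voltage divider with the loaded lower leg: V_out = 17.5 × 1.717/(2.70 + 1.717) = 17.5 × 0.3888 = 6.804 V.

V_out ≈ 6.80 V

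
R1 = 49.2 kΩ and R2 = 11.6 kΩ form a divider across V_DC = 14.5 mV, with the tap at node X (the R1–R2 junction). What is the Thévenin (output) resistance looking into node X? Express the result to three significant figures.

With V_DC suppressed (replaced by a short), R_th = R1 ‖ R2 = (49.20 × 11.6)/(49.20 + 11.6) = 9.387 kΩ.

R_th ≈ 9.39 kΩ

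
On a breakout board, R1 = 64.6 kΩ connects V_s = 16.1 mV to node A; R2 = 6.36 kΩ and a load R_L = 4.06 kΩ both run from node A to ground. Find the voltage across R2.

V_out ≈ 0.595 mV

The load sits in parallel with R2, giving an effective lower resistance R2' = R2·R_L/(R2+R_L) = 2.478 kΩ.
Voltage divider with the loaded lower leg: V_out = 16.1 × 2.478/(64.6 + 2.478) = 16.1 × 0.03694 = 0.5948 mV.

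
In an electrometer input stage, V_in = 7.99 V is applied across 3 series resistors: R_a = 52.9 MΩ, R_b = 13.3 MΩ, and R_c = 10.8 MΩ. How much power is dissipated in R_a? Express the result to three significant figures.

P ≈ 0.570 µW

ΣR = 77.00 MΩ → I = 7.99/77.00 = 0.1038 µA.
P(R_a) = I²·R_a = (0.1038)² × 52.9 = 0.5696 µW.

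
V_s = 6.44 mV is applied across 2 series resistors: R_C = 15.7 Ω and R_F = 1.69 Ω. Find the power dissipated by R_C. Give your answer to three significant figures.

Series current I = V_s/ΣR = 6.44/17.39 = 0.3703 mA.
P = I²R = 0.1371 × 15.7 = 2.153 µW.

P ≈ 2.15 µW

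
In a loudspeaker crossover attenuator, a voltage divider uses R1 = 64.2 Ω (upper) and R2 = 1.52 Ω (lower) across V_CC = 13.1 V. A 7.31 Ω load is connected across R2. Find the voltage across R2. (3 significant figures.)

V_out ≈ 0.252 V

First combine the lower leg with the load: R2 ‖ R_L = 1.258 Ω.
Now apply the divider: V_out = 13.1 × 0.01922 = 0.2518 V.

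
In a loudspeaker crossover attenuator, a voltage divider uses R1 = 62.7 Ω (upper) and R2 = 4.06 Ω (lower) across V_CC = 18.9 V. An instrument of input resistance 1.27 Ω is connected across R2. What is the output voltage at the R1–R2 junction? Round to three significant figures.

First combine the lower leg with the load: R2 ‖ R_L = 0.9674 Ω.
Now apply the divider: V_out = 18.9 × 0.01519 = 0.2872 V.

V_out ≈ 0.287 V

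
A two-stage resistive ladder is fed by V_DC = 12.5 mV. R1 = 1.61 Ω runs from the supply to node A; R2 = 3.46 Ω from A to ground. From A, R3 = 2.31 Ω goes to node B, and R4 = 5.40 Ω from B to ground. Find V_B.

V_B ≈ 5.23 mV

The second stage (R3 + R4 = 7.710 Ω) loads node A in parallel with R2.
Effective lower resistance at A: R2 ‖ 7.710 = 2.388 Ω.
First divider: V_A = V_DC · 2.388/(1.61 + 2.388) = 7.467 mV.
V_B = V_A × 0.7004 = 5.229 mV.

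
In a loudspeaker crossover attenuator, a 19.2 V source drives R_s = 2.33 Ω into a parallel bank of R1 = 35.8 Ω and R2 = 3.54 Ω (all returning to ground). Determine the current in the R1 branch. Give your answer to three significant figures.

Parallel bank: R_p = 1/(1/35.8 + 1/3.54) = 3.221 Ω.
V_A by voltage divider: V_A = 19.2 × 3.221/(2.33 + 3.221) = 11.14 V.
Branch current I = V_A/R1 = 11.14/35.8 = 0.3112 A.
(Check via current divider: I_total = 3.459 A; share G_k/ΣG = 0.08998 → same result.)

I ≈ 0.311 A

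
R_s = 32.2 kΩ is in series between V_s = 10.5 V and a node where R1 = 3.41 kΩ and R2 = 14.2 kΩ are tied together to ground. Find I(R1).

Combine the parallel branches: R_p = (1/3.41 + 1/14.2)⁻¹ = 2.750 kΩ.
V_A by voltage divider: V_A = 10.5 × 2.750/(32.2 + 2.750) = 0.8261 V.
Branch current I = V_A/R1 = 0.8261/3.41 = 0.2423 mA.
(Check via current divider: I_total = 0.3004 mA; share G_k/ΣG = 0.8064 → same result.)

I ≈ 0.242 mA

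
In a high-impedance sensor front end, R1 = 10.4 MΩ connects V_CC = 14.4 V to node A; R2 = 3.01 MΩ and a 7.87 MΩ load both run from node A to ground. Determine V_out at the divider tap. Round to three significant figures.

The load sits in parallel with R2, giving an effective lower resistance R2' = R2·R_L/(R2+R_L) = 2.177 MΩ.
Now apply the divider: V_out = 14.4 × 0.1731 = 2.493 V.

V_out ≈ 2.49 V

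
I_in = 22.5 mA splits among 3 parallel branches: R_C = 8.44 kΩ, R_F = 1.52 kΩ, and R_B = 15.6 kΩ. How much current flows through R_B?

I ≈ 1.72 mA

Conductances: ΣG = 1/8.44 + 1/1.52 + 1/15.6 = 0.8405 (1/kΩ).
By the current-divider rule, I = I_in · G_k/ΣG = 22.5 × 0.07627 = 1.716 mA.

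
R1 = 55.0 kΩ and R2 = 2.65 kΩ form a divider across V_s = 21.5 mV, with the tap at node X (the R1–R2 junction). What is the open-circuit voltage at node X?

With X open, the divider is unloaded: V_th = 21.5 × 2.65/57.65 = 0.9883 mV.

V_th ≈ 0.988 mV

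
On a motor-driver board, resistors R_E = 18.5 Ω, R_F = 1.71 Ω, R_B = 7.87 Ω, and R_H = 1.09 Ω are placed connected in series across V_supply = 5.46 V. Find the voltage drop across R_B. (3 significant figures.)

V ≈ 1.47 V

ΣR = 18.5 + 1.71 + 7.87 + 1.09 = 29.17 Ω.
Voltage divider: V = V_supply · (7.870 / 29.17) = 5.46 × 0.2698 = 1.473 V.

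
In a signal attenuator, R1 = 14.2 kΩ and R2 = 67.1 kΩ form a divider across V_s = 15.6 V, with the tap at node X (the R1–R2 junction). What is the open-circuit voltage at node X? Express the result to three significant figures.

V_th ≈ 12.9 V

V_th is the unloaded tap voltage: V_s · R2/(R1+R2) = 15.6 × 0.8253 = 12.88 V.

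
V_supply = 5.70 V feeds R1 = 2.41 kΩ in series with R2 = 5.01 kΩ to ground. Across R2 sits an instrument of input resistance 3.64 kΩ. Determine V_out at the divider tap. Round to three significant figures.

V_out ≈ 2.66 V

The load sits in parallel with R2, giving an effective lower resistance R2' = R2·R_L/(R2+R_L) = 2.108 kΩ.
Now apply the divider: V_out = 5.70 × 0.4666 = 2.660 V.
(Unloaded it would be 3.85 V; the load pulls it down.)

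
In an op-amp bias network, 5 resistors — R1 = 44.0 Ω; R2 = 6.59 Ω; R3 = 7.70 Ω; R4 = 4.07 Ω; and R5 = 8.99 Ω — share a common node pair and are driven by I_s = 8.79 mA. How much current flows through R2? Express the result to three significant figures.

I ≈ 2.02 mA

ΣG = 1/44.0 + 1/6.59 + 1/7.70 + 1/4.07 + 1/8.99 = 0.6613.
Current divider: I(R2) = I_s · G_k/ΣG = 8.79 × (0.1517/0.6613) = 8.79 × 0.2295 = 2.017 mA.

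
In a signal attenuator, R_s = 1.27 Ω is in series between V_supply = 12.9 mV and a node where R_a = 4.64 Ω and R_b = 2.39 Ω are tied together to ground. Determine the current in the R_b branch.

I ≈ 2.99 mA

Combine the parallel branches: R_p = (1/4.64 + 1/2.39)⁻¹ = 1.577 Ω.
V_A by voltage divider: V_A = 12.9 × 1.577/(1.27 + 1.577) = 7.146 mV.
I(R_b) = V_A / R_b = 7.146/2.39 = 2.990 mA.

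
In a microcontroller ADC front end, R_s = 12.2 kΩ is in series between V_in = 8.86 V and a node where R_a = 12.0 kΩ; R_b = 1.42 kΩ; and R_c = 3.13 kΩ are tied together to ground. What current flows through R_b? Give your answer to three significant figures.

I ≈ 0.430 mA

Combine the parallel branches: R_p = (1/12.0 + 1/1.42 + 1/3.13)⁻¹ = 0.9033 kΩ.
V_A by voltage divider: V_A = 8.86 × 0.9033/(12.2 + 0.9033) = 0.6108 V.
Branch current I = V_A/R_b = 0.6108/1.42 = 0.4301 mA.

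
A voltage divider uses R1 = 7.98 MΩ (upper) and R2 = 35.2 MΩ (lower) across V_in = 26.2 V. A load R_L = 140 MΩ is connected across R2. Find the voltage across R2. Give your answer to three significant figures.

First combine the lower leg with the load: R2 ‖ R_L = 28.13 MΩ.
Then V_out = V_in · R2'/(R1 + R2') = 26.2 × 28.13/36.11 = 20.41 V.

V_out ≈ 20.4 V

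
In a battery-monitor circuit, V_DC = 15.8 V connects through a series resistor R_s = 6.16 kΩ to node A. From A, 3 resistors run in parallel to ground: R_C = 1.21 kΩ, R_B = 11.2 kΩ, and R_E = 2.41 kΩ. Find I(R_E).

I ≈ 0.713 mA

Equivalent of the parallel group: R_p = 0.7515 kΩ.
V_A = 15.8 × 0.7515/6.912 = 1.718 V.
I(R_E) = V_A / R_E = 1.718/2.41 = 0.7128 mA.
(Equivalently: I_total = 2.286 mA, then current-divider fraction G_k/ΣG = 0.3118.)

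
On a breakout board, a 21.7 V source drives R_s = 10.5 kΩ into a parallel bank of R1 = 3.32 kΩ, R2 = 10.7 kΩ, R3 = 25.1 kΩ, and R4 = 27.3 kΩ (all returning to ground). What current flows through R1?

Parallel bank: R_p = 1/(1/3.32 + 1/10.7 + 1/25.1 + 1/27.3) = 2.123 kΩ.
V_A by voltage divider: V_A = 21.7 × 2.123/(10.5 + 2.123) = 3.649 V.
I(R1) = V_A / R1 = 3.649/3.32 = 1.099 mA.
(Equivalently: I_total = 1.719 mA, then current-divider fraction G_k/ΣG = 0.6393.)

I ≈ 1.10 mA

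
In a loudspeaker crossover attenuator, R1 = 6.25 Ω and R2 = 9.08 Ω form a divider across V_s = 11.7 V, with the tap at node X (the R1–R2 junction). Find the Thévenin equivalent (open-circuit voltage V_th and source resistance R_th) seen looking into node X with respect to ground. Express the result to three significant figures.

V_th ≈ 6.93 V, R_th ≈ 3.70 Ω

V_th is the unloaded tap voltage: V_s · R2/(R1+R2) = 11.7 × 0.5923 = 6.930 V.
Zeroing V_s shorts the top of R1 to ground, so R_th = R1 ‖ R2 = 3.702 Ω.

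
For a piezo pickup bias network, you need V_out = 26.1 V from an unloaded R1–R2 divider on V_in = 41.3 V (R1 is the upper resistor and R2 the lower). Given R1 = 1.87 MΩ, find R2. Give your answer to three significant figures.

V_out/V_in = R2/(R1+R2) = 0.6320.
So R2 = R1 · V_out/(V_in − V_out) = 1.87 × 26.1/(41.3 − 26.1) = 1.87 × 1.717 = 3.211 MΩ.

R2 ≈ 3.21 MΩ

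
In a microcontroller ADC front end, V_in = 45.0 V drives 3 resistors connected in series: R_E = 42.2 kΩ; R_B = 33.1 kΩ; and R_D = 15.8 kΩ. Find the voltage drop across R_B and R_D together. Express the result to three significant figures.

Total series resistance ΣR = 42.2 + 33.1 + 15.8 = 91.10 kΩ.
R_{R_B..R_D} = 33.1 + 15.8 = 48.90 kΩ.
V = V_in · R/ΣR = 45.0 × 0.5368 = 24.15 V.

V ≈ 24.2 V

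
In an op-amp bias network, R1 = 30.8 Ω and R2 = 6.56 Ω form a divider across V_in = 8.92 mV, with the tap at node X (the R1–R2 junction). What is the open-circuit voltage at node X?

V_th ≈ 1.57 mV

Open-circuit (no load on X): V_th = V_in · R2/(R1 + R2) = 8.92 × 6.56/(30.80 + 6.56) = 1.566 mV.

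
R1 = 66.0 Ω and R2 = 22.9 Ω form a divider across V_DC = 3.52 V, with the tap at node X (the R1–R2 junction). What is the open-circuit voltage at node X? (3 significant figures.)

V_th ≈ 0.907 V

Open-circuit (no load on X): V_th = V_DC · R2/(R1 + R2) = 3.52 × 22.9/(66.00 + 22.9) = 0.9067 V.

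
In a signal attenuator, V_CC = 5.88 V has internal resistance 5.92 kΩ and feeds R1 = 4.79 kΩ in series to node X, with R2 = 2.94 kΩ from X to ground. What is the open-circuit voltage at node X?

R1' = 5.92 + 4.79 = 10.71 kΩ (source resistance + R1).
Open-circuit (no load on X): V_th = V_CC · R2/(R1' + R2) = 5.88 × 2.94/(10.71 + 2.94) = 1.266 V.

V_th ≈ 1.27 V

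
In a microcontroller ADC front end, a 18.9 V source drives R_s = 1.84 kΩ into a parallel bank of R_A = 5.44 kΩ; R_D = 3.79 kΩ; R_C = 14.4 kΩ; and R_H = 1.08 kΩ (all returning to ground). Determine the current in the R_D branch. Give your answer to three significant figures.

Parallel bank: R_p = 1/(1/5.44 + 1/3.79 + 1/14.4 + 1/1.08) = 0.6930 kΩ.
V_A = 18.9 × 0.6930/2.533 = 5.171 V.
I(R_D) = V_A / R_D = 5.171/3.79 = 1.364 mA.
(Check via current divider: I_total = 7.462 mA; share G_k/ΣG = 0.1828 → same result.)

I ≈ 1.36 mA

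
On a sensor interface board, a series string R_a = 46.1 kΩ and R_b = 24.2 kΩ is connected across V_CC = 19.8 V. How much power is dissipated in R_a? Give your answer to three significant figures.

ΣR = 70.30 kΩ → I = 19.8/70.30 = 0.2817 mA.
P(R_a) = I²·R_a = (0.2817)² × 46.1 = 3.657 mW.

P ≈ 3.66 mW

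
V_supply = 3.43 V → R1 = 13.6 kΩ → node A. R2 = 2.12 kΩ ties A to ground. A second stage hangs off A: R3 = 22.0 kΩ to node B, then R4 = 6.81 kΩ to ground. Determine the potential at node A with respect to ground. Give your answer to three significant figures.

Node A sees R2 in parallel with the series input of stage 2, R3 + R4 = 28.81 kΩ.
R2 ‖ (R3+R4) = 1.975 kΩ.
V_A = 3.43 × 1.975/(13.6 + 1.975) = 0.4349 V.

V_A ≈ 0.435 V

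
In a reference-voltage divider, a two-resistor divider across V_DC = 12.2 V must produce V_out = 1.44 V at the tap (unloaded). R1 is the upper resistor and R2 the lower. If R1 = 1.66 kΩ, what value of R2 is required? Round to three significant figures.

R2 ≈ 0.222 kΩ

V_out/V_DC = R2/(R1+R2) = 0.1180.
Rearranging, R2 = R1·k/(1−k) = 1.66 × 0.1338 = 0.2222 kΩ.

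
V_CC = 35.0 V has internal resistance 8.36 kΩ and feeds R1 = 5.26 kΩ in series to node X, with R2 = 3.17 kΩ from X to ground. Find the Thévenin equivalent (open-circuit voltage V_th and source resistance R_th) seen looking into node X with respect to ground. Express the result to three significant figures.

V_th ≈ 6.61 V, R_th ≈ 2.57 kΩ

R1' = 8.36 + 5.26 = 13.62 kΩ (source resistance + R1).
With X open, the divider is unloaded: V_th = 35.0 × 3.17/16.79 = 6.608 V.
Zeroing V_CC shorts the top of R1' to ground, so R_th = R1' ‖ R2 = 2.571 kΩ.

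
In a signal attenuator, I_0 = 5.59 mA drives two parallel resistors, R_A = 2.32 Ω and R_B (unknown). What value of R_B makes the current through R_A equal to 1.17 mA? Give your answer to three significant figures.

The fraction through R_A equals R_B/(R_A+R_B).
1.17/5.59 = R_B/(R_A + R_B) → R_B = R_A · (0.2093)/(1 − 0.2093) = 2.32 × 0.2647 = 0.6141 Ω.

R_B ≈ 0.614 Ω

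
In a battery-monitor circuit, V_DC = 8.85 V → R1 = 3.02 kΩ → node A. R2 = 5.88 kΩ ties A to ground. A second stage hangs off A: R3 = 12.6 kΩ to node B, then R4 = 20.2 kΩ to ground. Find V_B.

V_B ≈ 3.39 V

Node A sees R2 in parallel with the series input of stage 2, R3 + R4 = 32.80 kΩ.
R2 ‖ (R3+R4) = 4.986 kΩ.
So V_A = 8.85 × 0.6228 = 5.512 V.
V_B = V_A × 0.6159 = 3.394 V.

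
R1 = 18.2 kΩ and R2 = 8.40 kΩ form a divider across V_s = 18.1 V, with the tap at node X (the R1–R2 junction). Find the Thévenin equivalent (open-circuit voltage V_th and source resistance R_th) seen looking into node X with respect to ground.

V_th ≈ 5.72 V, R_th ≈ 5.75 kΩ

With X open, the divider is unloaded: V_th = 18.1 × 8.40/26.60 = 5.716 V.
Zeroing V_s shorts the top of R1 to ground, so R_th = R1 ‖ R2 = 5.747 kΩ.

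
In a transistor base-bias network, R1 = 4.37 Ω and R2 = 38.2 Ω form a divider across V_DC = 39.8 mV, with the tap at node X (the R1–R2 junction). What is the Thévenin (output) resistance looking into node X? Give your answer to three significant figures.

R_th ≈ 3.92 Ω

With V_DC suppressed (replaced by a short), R_th = R1 ‖ R2 = (4.370 × 38.2)/(4.370 + 38.2) = 3.921 Ω.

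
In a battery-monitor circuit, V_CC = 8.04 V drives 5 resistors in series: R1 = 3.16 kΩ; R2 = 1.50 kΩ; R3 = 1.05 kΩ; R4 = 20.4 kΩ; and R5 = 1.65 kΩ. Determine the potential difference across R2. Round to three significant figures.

V ≈ 0.434 V

Total series resistance ΣR = 3.16 + 1.50 + 1.05 + 20.4 + 1.65 = 27.76 kΩ.
Voltage divider: V = V_CC · (1.500 / 27.76) = 8.04 × 0.05403 = 0.4344 V.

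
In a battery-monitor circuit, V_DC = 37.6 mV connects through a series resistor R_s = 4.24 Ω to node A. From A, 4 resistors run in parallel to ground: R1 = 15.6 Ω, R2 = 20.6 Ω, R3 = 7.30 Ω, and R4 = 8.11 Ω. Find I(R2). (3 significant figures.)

I ≈ 0.707 mA

Equivalent of the parallel group: R_p = 2.681 Ω.
V_A = 37.6 × 2.681/6.921 = 14.57 mV.
I(R2) = V_A / R2 = 14.57/20.6 = 0.7071 mA.
(Equivalently: I_total = 5.432 mA, then current-divider fraction G_k/ΣG = 0.1302.)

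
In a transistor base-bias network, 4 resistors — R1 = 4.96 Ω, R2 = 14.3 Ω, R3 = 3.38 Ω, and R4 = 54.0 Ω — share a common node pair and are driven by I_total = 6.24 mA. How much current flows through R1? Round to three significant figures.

Total conductance ΣG = 1/4.96 + 1/14.3 + 1/3.38 + 1/54.0 = 0.5859 (units of 1/Ω).
By the current-divider rule, I = I_total · G_k/ΣG = 6.24 × 0.3441 = 2.147 mA.

I ≈ 2.15 mA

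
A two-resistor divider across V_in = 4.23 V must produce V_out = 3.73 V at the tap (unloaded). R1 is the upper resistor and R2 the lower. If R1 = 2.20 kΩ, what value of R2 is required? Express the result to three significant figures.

R2 ≈ 16.4 kΩ

The divider ratio is R2/(R1+R2) = 3.73/4.23 = 0.8818.
So R2 = R1 · V_out/(V_in − V_out) = 2.20 × 3.73/(4.23 − 3.73) = 2.20 × 7.460 = 16.41 kΩ.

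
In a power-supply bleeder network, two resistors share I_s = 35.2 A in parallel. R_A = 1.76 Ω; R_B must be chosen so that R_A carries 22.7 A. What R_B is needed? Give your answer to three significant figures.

R_B ≈ 3.20 Ω

The fraction through R_A equals R_B/(R_A+R_B).
With f = 0.6449, R_B = R_A · f/(1−f) = 1.76 × 1.816 = 3.196 Ω.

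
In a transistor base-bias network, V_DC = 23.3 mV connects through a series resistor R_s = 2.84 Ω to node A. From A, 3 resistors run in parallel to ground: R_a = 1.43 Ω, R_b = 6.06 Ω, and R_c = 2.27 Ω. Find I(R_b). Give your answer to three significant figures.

I ≈ 0.817 mA

Combine the parallel branches: R_p = (1/1.43 + 1/6.06 + 1/2.27)⁻¹ = 0.7664 Ω.
V_A by voltage divider: V_A = 23.3 × 0.7664/(2.84 + 0.7664) = 4.951 mV.
Branch current I = V_A/R_b = 4.951/6.06 = 0.8171 mA.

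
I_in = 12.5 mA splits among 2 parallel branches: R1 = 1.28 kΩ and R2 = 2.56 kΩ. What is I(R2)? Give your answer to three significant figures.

I ≈ 4.17 mA

Two-branch current divider: I_k = I_in · R_other/(R_1 + R_2).
I(R2) = 12.5 × 1.28/(1.28 + 2.56) = 12.5 × 0.3333 = 4.167 mA.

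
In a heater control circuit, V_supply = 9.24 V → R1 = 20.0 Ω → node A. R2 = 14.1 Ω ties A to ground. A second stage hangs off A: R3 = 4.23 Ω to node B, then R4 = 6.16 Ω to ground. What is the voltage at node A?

The second stage (R3 + R4 = 10.39 Ω) loads node A in parallel with R2.
R2 ‖ (R3+R4) = 5.982 Ω.
First divider: V_A = V_supply · 5.982/(20.0 + 5.982) = 2.127 V.

V_A ≈ 2.13 V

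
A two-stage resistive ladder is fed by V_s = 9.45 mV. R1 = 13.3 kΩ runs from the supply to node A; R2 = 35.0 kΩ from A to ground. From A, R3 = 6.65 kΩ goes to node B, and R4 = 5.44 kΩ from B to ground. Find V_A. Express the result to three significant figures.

The second stage (R3 + R4 = 12.09 kΩ) loads node A in parallel with R2.
R2 ‖ (R3+R4) = 8.986 kΩ.
First divider: V_A = V_s · 8.986/(13.3 + 8.986) = 3.810 mV.

V_A ≈ 3.81 mV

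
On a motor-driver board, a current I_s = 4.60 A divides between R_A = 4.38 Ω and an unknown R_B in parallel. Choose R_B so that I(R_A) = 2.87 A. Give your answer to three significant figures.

R_B ≈ 7.27 Ω

Two-branch current divider: I_A = I_s · R_B/(R_A + R_B).
With f = 0.6239, R_B = R_A · f/(1−f) = 4.38 × 1.659 = 7.266 Ω.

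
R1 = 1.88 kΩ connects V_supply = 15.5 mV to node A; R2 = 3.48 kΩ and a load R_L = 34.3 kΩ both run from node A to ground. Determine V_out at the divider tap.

First combine the lower leg with the load: R2 ‖ R_L = 3.159 kΩ.
Then V_out = V_supply · R2'/(R1 + R2') = 15.5 × 3.159/5.039 = 9.718 mV.

V_out ≈ 9.72 mV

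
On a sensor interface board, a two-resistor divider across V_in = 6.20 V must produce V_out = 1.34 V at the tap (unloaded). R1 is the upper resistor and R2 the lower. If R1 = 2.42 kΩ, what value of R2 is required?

Required fraction k = V_out/V_in = 0.2161.
R2 = R1 · 0.2161/(1 − 0.2161) = 0.6672 kΩ.

R2 ≈ 0.667 kΩ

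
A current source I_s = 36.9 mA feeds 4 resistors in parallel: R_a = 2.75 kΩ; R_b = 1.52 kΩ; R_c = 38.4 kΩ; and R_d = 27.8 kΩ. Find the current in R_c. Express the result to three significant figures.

I ≈ 0.887 mA

Conductances: ΣG = 1/2.75 + 1/1.52 + 1/38.4 + 1/27.8 = 1.084 (1/kΩ).
Current divider: I(R_c) = I_s · G_k/ΣG = 36.9 × (0.02604/1.084) = 36.9 × 0.02403 = 0.8868 mA.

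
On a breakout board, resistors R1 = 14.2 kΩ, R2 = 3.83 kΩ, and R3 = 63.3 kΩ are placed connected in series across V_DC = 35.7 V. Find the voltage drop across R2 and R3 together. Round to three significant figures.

V ≈ 29.5 V

ΣR = 14.2 + 3.83 + 63.3 = 81.33 kΩ.
R_{R2..R3} = 3.83 + 63.3 = 67.13 kΩ.
V = V_DC · R/ΣR = 35.7 × 0.8254 = 29.47 V.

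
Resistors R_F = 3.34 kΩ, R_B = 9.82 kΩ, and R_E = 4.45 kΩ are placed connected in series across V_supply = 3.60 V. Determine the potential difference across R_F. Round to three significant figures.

V ≈ 0.683 V

Series total: ΣR = 3.34 + 9.82 + 4.45 = 17.61 kΩ.
V = V_supply · R/ΣR = 3.60 × 0.1897 = 0.6828 V.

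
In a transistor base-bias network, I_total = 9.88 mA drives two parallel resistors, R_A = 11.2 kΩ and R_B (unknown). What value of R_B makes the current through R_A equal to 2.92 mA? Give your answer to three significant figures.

R_B ≈ 4.70 kΩ

The fraction through R_A equals R_B/(R_A+R_B).
With f = 0.2955, R_B = R_A · f/(1−f) = 11.2 × 0.4195 = 4.699 kΩ.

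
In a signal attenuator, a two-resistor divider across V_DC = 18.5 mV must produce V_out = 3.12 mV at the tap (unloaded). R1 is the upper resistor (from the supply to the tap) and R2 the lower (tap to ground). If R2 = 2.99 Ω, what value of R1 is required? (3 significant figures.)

R1 ≈ 14.7 Ω

V_out/V_DC = R2/(R1+R2) = 0.1686.
Rearranging, R1 = R2·(1−k)/k = 2.99 × 4.929 = 14.74 Ω.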